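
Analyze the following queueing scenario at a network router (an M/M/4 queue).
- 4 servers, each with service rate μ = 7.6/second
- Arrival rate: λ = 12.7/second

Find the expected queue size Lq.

Traffic intensity: ρ = λ/(cμ) = 12.7/(4×7.6) = 0.4178
Since ρ = 0.4178 < 1, system is stable.
Offered load a = λ/μ = cρ = 12.7/7.6 = 1.6711
P₀ = [ Σₙ₌₀^3 aⁿ/n! + a^4/(4!(1-ρ)) ]⁻¹
Σ = a^0/0! + a^1/1! + a^2/2! + a^3/3! = 1.0000 + 1.6711 + 1.3962 + 0.7777 = 4.8450
a^4/(4!(1-ρ)) = 7.7976/(24 × 0.58224) = 0.5580
P₀ = 1/(4.8450 + 0.5580) = 0.1851
Lq = P₀·a^4·ρ / (4!(1-ρ)²) = 0.18508 × 7.7976 × 0.41776 / (24 × 0.33900) = 0.07410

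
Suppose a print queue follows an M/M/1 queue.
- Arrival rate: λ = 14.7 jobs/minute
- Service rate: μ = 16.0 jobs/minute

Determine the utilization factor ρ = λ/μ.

Server utilization: ρ = λ/μ
ρ = 14.7/16.0 = 0.9187
The server is busy 91.88% of the time.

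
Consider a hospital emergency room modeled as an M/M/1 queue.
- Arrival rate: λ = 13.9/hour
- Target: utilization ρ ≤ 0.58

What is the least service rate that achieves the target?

ρ = λ/μ, so μ = λ/ρ
μ ≥ 13.9/0.58 = 23.9655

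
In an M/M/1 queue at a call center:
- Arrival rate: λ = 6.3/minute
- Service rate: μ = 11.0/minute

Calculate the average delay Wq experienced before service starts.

First, compute utilization: ρ = λ/μ = 6.3/11.0 = 0.5727
For M/M/1: Wq = λ/(μ(μ-λ))
Wq = 6.3/(11.0 × (11.0-6.3))
Wq = 6.3/(11.0 × 4.70)
Wq = 0.1219 minutes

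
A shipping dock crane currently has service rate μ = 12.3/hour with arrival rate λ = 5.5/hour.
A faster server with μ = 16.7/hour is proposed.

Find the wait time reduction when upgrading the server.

System 1: ρ₁ = 5.5/12.3 = 0.4472, W₁ = 1/(12.3-5.5) = 0.14706
System 2: ρ₂ = 5.5/16.7 = 0.3293, W₂ = 1/(16.7-5.5) = 0.089286
Improvement: (W₁-W₂)/W₁ = (0.14706-0.089286)/0.14706 = 39.29%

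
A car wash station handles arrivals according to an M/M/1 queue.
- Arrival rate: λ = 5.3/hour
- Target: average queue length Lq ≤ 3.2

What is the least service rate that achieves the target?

For M/M/1: Lq = λ²/(μ(μ-λ))
Need Lq ≤ 3.2, i.e. μ(μ-λ) ≥ λ²/3.2
μ² - 5.3μ - 28.09/3.2 ≥ 0  →  μ² - 5.3μ - 8.77812 ≥ 0
Quadratic formula (positive root): μ = [λ + √(λ² + 4×8.77812)]/2
Discriminant: 28.09 + 4×8.77812 = 63.2025, √63.2025 = 7.9500
μ ≥ (5.3 + 7.9500)/2 = 6.6250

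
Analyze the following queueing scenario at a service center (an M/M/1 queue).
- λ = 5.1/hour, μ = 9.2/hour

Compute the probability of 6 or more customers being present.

ρ = λ/μ = 5.1/9.2 = 0.55435
P(N ≥ n) = ρⁿ
P(N ≥ 6) = 0.55435^6
P(N ≥ 6) = 0.02902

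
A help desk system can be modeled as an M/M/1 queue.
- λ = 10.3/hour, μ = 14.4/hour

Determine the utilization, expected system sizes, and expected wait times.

Step 1: ρ = λ/μ = 10.3/14.4 = 0.7153
Step 2: L = λ/(μ-λ) = 10.3/4.10 = 2.5122
Step 3: Lq = λ²/(μ(μ-λ)) = 106.09/(14.4×4.10) = 1.7969
Step 4: W = 1/(μ-λ) = 1/4.10 = 0.2439
Step 5: Wq = λ/(μ(μ-λ)) = 10.3/(14.4×4.10) = 0.1745
Step 6: P(0) = 1-ρ = 0.2847
Verify: L = λW = 10.3×0.2439 = 2.5122 ✔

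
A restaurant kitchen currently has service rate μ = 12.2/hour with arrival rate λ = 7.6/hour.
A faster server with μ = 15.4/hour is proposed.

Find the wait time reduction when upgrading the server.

System 1: ρ₁ = 7.6/12.2 = 0.6230, W₁ = 1/(12.2-7.6) = 0.2174
System 2: ρ₂ = 7.6/15.4 = 0.4935, W₂ = 1/(15.4-7.6) = 0.1282
Improvement: (W₁-W₂)/W₁ = (0.2174-0.1282)/0.2174 = 41.03%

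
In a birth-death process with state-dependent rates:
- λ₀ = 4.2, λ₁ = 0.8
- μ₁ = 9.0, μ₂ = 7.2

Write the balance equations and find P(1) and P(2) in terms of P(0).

Balance equations:
State 0: λ₀P₀ = μ₁P₁ → P₁ = (λ₀/μ₁)P₀ = (4.2/9.0)P₀ = 0.4667P₀
State 1: P₂ = (λ₀λ₁)/(μ₁μ₂)P₀ = (4.2×0.8)/(9.0×7.2)P₀ = 0.05185P₀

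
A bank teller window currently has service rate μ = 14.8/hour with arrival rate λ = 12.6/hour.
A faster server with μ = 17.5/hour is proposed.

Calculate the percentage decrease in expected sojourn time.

System 1: ρ₁ = 12.6/14.8 = 0.8514, W₁ = 1/(14.8-12.6) = 0.45455
System 2: ρ₂ = 12.6/17.5 = 0.7200, W₂ = 1/(17.5-12.6) = 0.20408
Improvement: (W₁-W₂)/W₁ = (0.45455-0.20408)/0.45455 = 55.10%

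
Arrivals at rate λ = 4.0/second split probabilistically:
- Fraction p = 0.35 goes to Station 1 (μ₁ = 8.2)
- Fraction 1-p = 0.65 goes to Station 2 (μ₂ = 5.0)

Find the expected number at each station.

Effective rates: λ₁ = 4.0×0.35 = 1.4, λ₂ = 4.0×0.65 = 2.6
Station 1: ρ₁ = 1.4/8.2 = 0.17073, L₁ = ρ₁/(1-ρ₁) = 0.17073/(1-0.17073) = 0.2059
Station 2: ρ₂ = 2.6/5.0 = 0.5200, L₂ = ρ₂/(1-ρ₂) = 0.5200/(1-0.5200) = 1.0833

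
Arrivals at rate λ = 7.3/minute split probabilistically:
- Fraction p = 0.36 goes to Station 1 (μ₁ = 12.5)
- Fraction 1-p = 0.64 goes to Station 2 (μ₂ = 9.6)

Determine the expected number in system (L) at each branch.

Effective rates: λ₁ = 7.3×0.36 = 2.628, λ₂ = 7.3×0.64 = 4.672
Station 1: ρ₁ = 2.628/12.5 = 0.21024, L₁ = ρ₁/(1-ρ₁) = 0.21024/(1-0.21024) = 0.2662
Station 2: ρ₂ = 4.672/9.6 = 0.48667, L₂ = ρ₂/(1-ρ₂) = 0.48667/(1-0.48667) = 0.9481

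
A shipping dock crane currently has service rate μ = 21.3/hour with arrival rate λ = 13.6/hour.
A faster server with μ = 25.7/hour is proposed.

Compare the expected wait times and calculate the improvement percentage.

System 1: ρ₁ = 13.6/21.3 = 0.6385, W₁ = 1/(21.3-13.6) = 0.12987
System 2: ρ₂ = 13.6/25.7 = 0.5292, W₂ = 1/(25.7-13.6) = 0.082645
Improvement: (W₁-W₂)/W₁ = (0.12987-0.082645)/0.12987 = 36.36%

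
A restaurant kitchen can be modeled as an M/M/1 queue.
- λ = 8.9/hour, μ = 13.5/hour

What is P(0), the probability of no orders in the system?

ρ = λ/μ = 8.9/13.5 = 0.6593
P(0) = 1 - ρ = 1 - 0.6593 = 0.3407
The server is idle 34.07% of the time.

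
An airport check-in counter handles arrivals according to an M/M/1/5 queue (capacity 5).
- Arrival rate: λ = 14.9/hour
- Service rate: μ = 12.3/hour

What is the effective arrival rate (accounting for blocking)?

ρ = λ/μ = 14.9/12.3 = 1.21138
P₀ = (1-ρ)/(1-ρ^(K+1)) = (1-1.21138)/(1-1.21138^6) = -0.21138/-2.1600 = 0.09786
P_K = P₀×ρ^K = 0.09786 × 1.21138^5 = 0.09786 × 2.6086 = 0.2553
λ_eff = λ(1-P_K) = 14.9 × (1 - 0.25528) = 14.9 × 0.74472 = 11.0963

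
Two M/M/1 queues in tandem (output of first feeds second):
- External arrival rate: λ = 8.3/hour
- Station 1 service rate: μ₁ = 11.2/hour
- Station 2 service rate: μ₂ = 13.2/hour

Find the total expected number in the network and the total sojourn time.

By Jackson's theorem, each station behaves as independent M/M/1.
Station 1: ρ₁ = 8.3/11.2 = 0.7411, L₁ = ρ₁/(1-ρ₁) = λ/(μ₁-λ) = 8.3/2.90 = 2.862069
Station 2: ρ₂ = 8.3/13.2 = 0.6288, L₂ = ρ₂/(1-ρ₂) = λ/(μ₂-λ) = 8.3/4.90 = 1.693878
Total: L = L₁ + L₂ = 2.862069 + 1.693878 = 4.5559
W = L/λ = 4.5559/8.3 = 0.5489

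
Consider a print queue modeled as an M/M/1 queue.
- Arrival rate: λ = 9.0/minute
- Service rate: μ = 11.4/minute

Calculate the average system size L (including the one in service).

ρ = λ/μ = 9.0/11.4 = 0.7895
For M/M/1: L = λ/(μ-λ)
L = 9.0/(11.4-9.0) = 9.0/2.40
L = 3.7500 jobs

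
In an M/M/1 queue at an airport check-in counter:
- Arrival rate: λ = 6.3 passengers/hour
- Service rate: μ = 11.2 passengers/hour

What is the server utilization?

Server utilization: ρ = λ/μ
ρ = 6.3/11.2 = 0.5625
The server is busy 56.25% of the time.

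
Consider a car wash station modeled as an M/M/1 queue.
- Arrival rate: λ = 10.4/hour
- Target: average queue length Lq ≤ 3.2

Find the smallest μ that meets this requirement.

For M/M/1: Lq = λ²/(μ(μ-λ))
Need Lq ≤ 3.2, i.e. μ(μ-λ) ≥ λ²/3.2
μ² - 10.4μ - 108.16/3.2 ≥ 0  →  μ² - 10.4μ - 33.8000 ≥ 0
Quadratic formula (positive root): μ = [λ + √(λ² + 4×33.8000)]/2
Discriminant: 108.16 + 4×33.8000 = 243.3600, √243.3600 = 15.6000
μ ≥ (10.4 + 15.6000)/2 = 13.0000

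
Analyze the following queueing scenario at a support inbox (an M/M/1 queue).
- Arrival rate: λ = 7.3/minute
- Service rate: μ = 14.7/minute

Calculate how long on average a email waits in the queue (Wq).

First, compute utilization: ρ = λ/μ = 7.3/14.7 = 0.4966
For M/M/1: Wq = λ/(μ(μ-λ))
Wq = 7.3/(14.7 × (14.7-7.3))
Wq = 7.3/(14.7 × 7.40)
Wq = 0.06711 minutes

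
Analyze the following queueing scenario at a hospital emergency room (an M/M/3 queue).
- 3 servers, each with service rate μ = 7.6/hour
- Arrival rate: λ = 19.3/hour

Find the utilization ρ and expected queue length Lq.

Traffic intensity: ρ = λ/(cμ) = 19.3/(3×7.6) = 0.8465
Since ρ = 0.8465 < 1, system is stable.
Offered load a = λ/μ = cρ = 19.3/7.6 = 2.5395
P₀ = [ Σₙ₌₀^2 aⁿ/n! + a^3/(3!(1-ρ)) ]⁻¹
Σ = a^0/0! + a^1/1! + a^2/2! = 1.00000 + 2.53947 + 3.22446 = 6.7639
a^3/(3!(1-ρ)) = 16.3769/(6 × 0.153509) = 17.7806
P₀ = 1/(6.7639 + 17.7806) = 0.04074
Lq = P₀·a^3·ρ / (3!(1-ρ)²) = 0.0407422 × 16.3769 × 0.846491 / (6 × 0.0235649) = 3.9947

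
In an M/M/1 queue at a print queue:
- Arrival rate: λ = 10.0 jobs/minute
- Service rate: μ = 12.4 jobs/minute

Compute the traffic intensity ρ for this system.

Server utilization: ρ = λ/μ
ρ = 10.0/12.4 = 0.8065
The server is busy 80.65% of the time.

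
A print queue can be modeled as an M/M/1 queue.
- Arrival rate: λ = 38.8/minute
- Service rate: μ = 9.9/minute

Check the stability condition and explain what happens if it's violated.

Stability requires ρ = λ/(cμ) < 1
ρ = 38.8/(1 × 9.9) = 38.8/9.90 = 3.9192
Since 3.9192 ≥ 1, the system is UNSTABLE.
Queue grows without bound. Need μ > λ = 38.8.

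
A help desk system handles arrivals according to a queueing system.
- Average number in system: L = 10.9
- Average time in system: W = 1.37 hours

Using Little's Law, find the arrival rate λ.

Little's Law: L = λW, so λ = L/W
λ = 10.9/1.37 = 7.9562 tickets/hour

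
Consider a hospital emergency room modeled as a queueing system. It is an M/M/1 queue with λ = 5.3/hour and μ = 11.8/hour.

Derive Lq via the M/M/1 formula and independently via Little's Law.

Method 1 (direct): Lq = λ²/(μ(μ-λ)) = 28.09/(11.8 × 6.50) = 0.3662

Method 2 (Little's Law):
W = 1/(μ-λ) = 1/6.50 = 0.15385
Wq = W - 1/μ = 0.15385 - 0.084746 = 0.06910
Lq = λWq = 5.3 × 0.06910 = 0.3662 ✔ (matches Method 1)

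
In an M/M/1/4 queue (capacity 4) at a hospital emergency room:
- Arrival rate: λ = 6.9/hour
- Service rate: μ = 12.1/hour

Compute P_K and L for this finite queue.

ρ = λ/μ = 6.9/12.1 = 0.57025
P₀ = (1-ρ)/(1-ρ^(K+1)) = (1-0.57025)/(1-0.57025^5) = 0.4297/0.9397 = 0.4573
P_K = P₀×ρ^K = 0.45733 × 0.57025^4 = 0.45733 × 0.10575 = 0.04836
Blocking probability P_4 = 0.04836 (4.84%)
L = ρ[1 - (K+1)ρ^K + Kρ^(K+1)] / [(1-ρ)(1-ρ^(K+1))]
L = 0.57025 × (1 - 5×0.105745 + 4×0.0603013) / ((1 - 0.57025) × (1 - 0.0603013)) = 1.0061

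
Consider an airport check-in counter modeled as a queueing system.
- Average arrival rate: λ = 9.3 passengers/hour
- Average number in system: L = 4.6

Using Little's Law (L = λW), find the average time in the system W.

Little's Law: L = λW, so W = L/λ
W = 4.6/9.3 = 0.4946 hours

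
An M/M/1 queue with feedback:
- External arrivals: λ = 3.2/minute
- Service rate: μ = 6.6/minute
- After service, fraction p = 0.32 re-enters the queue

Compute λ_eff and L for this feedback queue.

Effective arrival rate: λ_eff = λ/(1-p) = 3.2/(1-0.32) = 3.2/0.68 = 4.70588
ρ = λ_eff/μ = 4.70588/6.6 = 0.713012
L = ρ/(1-ρ) = 0.713012/(1-0.713012) = 2.4845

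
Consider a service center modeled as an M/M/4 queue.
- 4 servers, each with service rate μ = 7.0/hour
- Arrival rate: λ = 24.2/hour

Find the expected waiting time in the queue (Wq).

Traffic intensity: ρ = λ/(cμ) = 24.2/(4×7.0) = 0.8643
Since ρ = 0.8643 < 1, system is stable.
Offered load a = λ/μ = cρ = 24.2/7.0 = 3.4571
P₀ = [ Σₙ₌₀^3 aⁿ/n! + a^4/(4!(1-ρ)) ]⁻¹
Σ = a^0/0! + a^1/1! + a^2/2! + a^3/3! = 1.00000 + 3.45714 + 5.97592 + 6.88653 = 17.3196
a^4/(4!(1-ρ)) = 142.8464/(24 × 0.135714) = 43.8564
P₀ = 1/(17.3196 + 43.8564) = 0.01635
Lq = P₀·a^4·ρ / (4!(1-ρ)²) = 0.0163463 × 142.8464 × 0.864286 / (24 × 0.0184184) = 4.5654
Wq = Lq/λ = 4.5654/24.2 = 0.1887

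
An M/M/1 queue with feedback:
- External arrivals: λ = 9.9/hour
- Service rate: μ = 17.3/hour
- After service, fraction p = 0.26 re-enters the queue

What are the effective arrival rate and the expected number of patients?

Effective arrival rate: λ_eff = λ/(1-p) = 9.9/(1-0.26) = 9.9/0.74 = 13.37838
ρ = λ_eff/μ = 13.37838/17.3 = 0.773317
L = ρ/(1-ρ) = 0.773317/(1-0.773317) = 3.4114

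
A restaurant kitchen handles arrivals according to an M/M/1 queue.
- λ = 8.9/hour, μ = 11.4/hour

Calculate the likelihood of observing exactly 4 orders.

ρ = λ/μ = 8.9/11.4 = 0.7807
P(n) = (1-ρ)ρⁿ
P(4) = (1-0.7807) × 0.7807^4
P(4) = 0.2193 × 0.3715
P(4) = 0.08147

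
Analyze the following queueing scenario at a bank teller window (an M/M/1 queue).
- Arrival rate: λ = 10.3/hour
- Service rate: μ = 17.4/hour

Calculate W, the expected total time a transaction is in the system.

First, compute utilization: ρ = λ/μ = 10.3/17.4 = 0.5920
For M/M/1: W = 1/(μ-λ)
W = 1/(17.4-10.3) = 1/7.10
W = 0.1408 hours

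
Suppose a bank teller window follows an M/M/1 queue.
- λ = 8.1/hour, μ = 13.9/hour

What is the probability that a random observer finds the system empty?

ρ = λ/μ = 8.1/13.9 = 0.5827
P(0) = 1 - ρ = 1 - 0.5827 = 0.4173
The server is idle 41.73% of the time.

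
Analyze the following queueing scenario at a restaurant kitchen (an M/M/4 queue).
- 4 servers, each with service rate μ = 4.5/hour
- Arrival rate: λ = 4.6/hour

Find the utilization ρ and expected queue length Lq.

Traffic intensity: ρ = λ/(cμ) = 4.6/(4×4.5) = 0.2556
Since ρ = 0.2556 < 1, system is stable.
Offered load a = λ/μ = cρ = 4.6/4.5 = 1.0222
P₀ = [ Σₙ₌₀^3 aⁿ/n! + a^4/(4!(1-ρ)) ]⁻¹
Σ = a^0/0! + a^1/1! + a^2/2! + a^3/3! = 1.0000 + 1.0222 + 0.5225 + 0.1780 = 2.7227
a^4/(4!(1-ρ)) = 1.0919/(24 × 0.74444) = 0.06111
P₀ = 1/(2.7227 + 0.06111) = 0.3592
Lq = P₀·a^4·ρ / (4!(1-ρ)²) = 0.35922 × 1.0919 × 0.25556 / (24 × 0.55420) = 0.007536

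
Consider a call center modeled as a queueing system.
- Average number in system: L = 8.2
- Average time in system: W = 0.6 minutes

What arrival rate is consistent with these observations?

Little's Law: L = λW, so λ = L/W
λ = 8.2/0.6 = 13.6667 calls/minute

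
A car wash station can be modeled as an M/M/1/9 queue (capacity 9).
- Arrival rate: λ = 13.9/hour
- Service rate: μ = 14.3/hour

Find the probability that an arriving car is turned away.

ρ = λ/μ = 13.9/14.3 = 0.97203
P₀ = (1-ρ)/(1-ρ^(K+1)) = (1-0.97203)/(1-0.97203^10) = 0.02797/0.2470 = 0.1132
P_K = P₀×ρ^K = 0.11324 × 0.97203^9 = 0.11324 × 0.77467 = 0.08772
Blocking probability = 8.77%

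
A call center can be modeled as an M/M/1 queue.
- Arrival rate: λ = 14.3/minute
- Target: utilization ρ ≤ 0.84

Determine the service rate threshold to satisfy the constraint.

ρ = λ/μ, so μ = λ/ρ
μ ≥ 14.3/0.84 = 17.0238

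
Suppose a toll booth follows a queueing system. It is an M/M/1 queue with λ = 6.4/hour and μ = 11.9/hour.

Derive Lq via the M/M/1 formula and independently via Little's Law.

Method 1 (direct): Lq = λ²/(μ(μ-λ)) = 40.96/(11.9 × 5.50) = 0.6258

Method 2 (Little's Law):
W = 1/(μ-λ) = 1/5.50 = 0.181818
Wq = W - 1/μ = 0.181818 - 0.0840336 = 0.09778
Lq = λWq = 6.4 × 0.09778 = 0.6258 ✔ (matches Method 1)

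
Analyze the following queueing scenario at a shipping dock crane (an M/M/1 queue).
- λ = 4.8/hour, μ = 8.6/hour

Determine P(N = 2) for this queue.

ρ = λ/μ = 4.8/8.6 = 0.5581
P(n) = (1-ρ)ρⁿ
P(2) = (1-0.5581) × 0.5581^2
P(2) = 0.44190 × 0.31148
P(2) = 0.1376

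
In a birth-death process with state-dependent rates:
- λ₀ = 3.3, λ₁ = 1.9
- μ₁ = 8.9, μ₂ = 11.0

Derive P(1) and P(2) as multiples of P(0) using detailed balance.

Balance equations:
State 0: λ₀P₀ = μ₁P₁ → P₁ = (λ₀/μ₁)P₀ = (3.3/8.9)P₀ = 0.3708P₀
State 1: P₂ = (λ₀λ₁)/(μ₁μ₂)P₀ = (3.3×1.9)/(8.9×11.0)P₀ = 0.06404P₀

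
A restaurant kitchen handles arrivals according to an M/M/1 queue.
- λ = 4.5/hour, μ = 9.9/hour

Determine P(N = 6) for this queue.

ρ = λ/μ = 4.5/9.9 = 0.45455
P(n) = (1-ρ)ρⁿ
P(6) = (1-0.45455) × 0.45455^6
P(6) = 0.54545 × 0.0088204
P(6) = 0.004811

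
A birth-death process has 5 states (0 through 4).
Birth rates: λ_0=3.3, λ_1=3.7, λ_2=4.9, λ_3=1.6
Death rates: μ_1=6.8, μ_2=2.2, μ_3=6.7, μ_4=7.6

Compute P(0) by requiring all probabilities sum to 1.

Ratios P(n)/P(0) = (λ₀···λₙ₋₁)/(μ₁···μₙ):
P(1)/P(0) = (3.3)/(6.8) = 0.48529
P(2)/P(0) = (3.3×3.7)/(6.8×2.2) = 0.81618
P(3)/P(0) = (3.3×3.7×4.9)/(6.8×2.2×6.7) = 0.59691
P(4)/P(0) = (3.3×3.7×4.9×1.6)/(6.8×2.2×6.7×7.6) = 0.12566

Normalization: ∑ P(n) = 1
P(0) × (1.0000 + 0.48529 + 0.81618 + 0.59691 + 0.12566) = 1
P(0) × 3.0240 = 1
P(0) = 1/3.0240 = 0.3307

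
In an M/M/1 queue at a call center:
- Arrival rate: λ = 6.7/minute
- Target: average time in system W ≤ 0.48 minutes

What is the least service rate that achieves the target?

For M/M/1: W = 1/(μ-λ)
Need W ≤ 0.48, so 1/(μ-λ) ≤ 0.48
μ - λ ≥ 1/0.48 = 2.0833
μ ≥ 6.7 + 2.0833 = 8.7833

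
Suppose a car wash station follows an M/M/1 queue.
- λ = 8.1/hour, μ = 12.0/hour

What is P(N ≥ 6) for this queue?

ρ = λ/μ = 8.1/12.0 = 0.6750
P(N ≥ n) = ρⁿ
P(N ≥ 6) = 0.6750^6
P(N ≥ 6) = 0.09459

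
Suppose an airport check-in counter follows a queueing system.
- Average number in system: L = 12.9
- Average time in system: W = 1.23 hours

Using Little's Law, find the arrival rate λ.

Little's Law: L = λW, so λ = L/W
λ = 12.9/1.23 = 10.4878 passengers/hour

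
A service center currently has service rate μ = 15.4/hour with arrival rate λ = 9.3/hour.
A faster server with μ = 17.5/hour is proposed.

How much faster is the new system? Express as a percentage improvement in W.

System 1: ρ₁ = 9.3/15.4 = 0.6039, W₁ = 1/(15.4-9.3) = 0.16393
System 2: ρ₂ = 9.3/17.5 = 0.5314, W₂ = 1/(17.5-9.3) = 0.12195
Improvement: (W₁-W₂)/W₁ = (0.16393-0.12195)/0.16393 = 25.61%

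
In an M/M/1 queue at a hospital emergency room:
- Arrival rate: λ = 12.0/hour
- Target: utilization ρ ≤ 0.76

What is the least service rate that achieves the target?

ρ = λ/μ, so μ = λ/ρ
μ ≥ 12.0/0.76 = 15.7895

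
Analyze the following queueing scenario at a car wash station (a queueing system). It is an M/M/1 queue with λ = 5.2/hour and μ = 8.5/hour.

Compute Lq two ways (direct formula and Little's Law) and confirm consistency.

Method 1 (direct): Lq = λ²/(μ(μ-λ)) = 27.04/(8.5 × 3.30) = 0.9640

Method 2 (Little's Law):
W = 1/(μ-λ) = 1/3.30 = 0.30303
Wq = W - 1/μ = 0.30303 - 0.11765 = 0.18538
Lq = λWq = 5.2 × 0.18538 = 0.9640 ✔ (matches Method 1)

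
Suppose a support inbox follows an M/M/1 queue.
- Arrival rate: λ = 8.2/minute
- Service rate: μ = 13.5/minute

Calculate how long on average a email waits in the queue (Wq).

First, compute utilization: ρ = λ/μ = 8.2/13.5 = 0.6074
For M/M/1: Wq = λ/(μ(μ-λ))
Wq = 8.2/(13.5 × (13.5-8.2))
Wq = 8.2/(13.5 × 5.30)
Wq = 0.1146 minutes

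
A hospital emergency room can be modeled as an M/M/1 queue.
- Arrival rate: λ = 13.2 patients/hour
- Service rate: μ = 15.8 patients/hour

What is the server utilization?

Server utilization: ρ = λ/μ
ρ = 13.2/15.8 = 0.8354
The server is busy 83.54% of the time.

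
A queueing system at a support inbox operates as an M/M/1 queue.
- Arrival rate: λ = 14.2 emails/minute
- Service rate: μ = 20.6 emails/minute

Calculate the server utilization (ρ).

Server utilization: ρ = λ/μ
ρ = 14.2/20.6 = 0.6893
The server is busy 68.93% of the time.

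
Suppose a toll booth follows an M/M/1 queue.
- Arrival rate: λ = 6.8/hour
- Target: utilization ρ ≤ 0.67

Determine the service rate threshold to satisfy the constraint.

ρ = λ/μ, so μ = λ/ρ
μ ≥ 6.8/0.67 = 10.1493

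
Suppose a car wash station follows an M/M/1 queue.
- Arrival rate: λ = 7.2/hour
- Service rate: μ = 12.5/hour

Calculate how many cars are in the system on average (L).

ρ = λ/μ = 7.2/12.5 = 0.5760
For M/M/1: L = λ/(μ-λ)
L = 7.2/(12.5-7.2) = 7.2/5.30
L = 1.3585 cars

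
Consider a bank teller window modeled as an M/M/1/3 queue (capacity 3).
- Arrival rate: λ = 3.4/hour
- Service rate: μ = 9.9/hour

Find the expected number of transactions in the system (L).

ρ = λ/μ = 3.4/9.9 = 0.34343
P₀ = (1-ρ)/(1-ρ^(K+1)) = (1-0.34343)/(1-0.34343^4) = 0.65657/0.98609 = 0.6658
P_K = P₀×ρ^K = 0.6658 × 0.34343^3 = 0.6658 × 0.04051 = 0.02697
L = ρ[1 - (K+1)ρ^K + Kρ^(K+1)] / [(1-ρ)(1-ρ^(K+1))]
L = 0.34343 × (1 - 4×0.04051 + 3×0.01391) / ((1 - 0.34343) × (1 - 0.01391)) = 0.4666 transactions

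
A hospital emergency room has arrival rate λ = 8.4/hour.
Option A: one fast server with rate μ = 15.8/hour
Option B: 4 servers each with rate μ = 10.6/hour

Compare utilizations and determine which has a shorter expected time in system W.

Option A: single server μ = 15.8 (M/M/1)
  ρ_A = 8.4/15.8 = 0.5316
  W_A = 1/(μ-λ) = 1/(15.8-8.4) = 1/7.40 = 0.1351

Option B: 4 servers μ = 10.6 (M/M/4)
  ρ_B = λ/(cμ) = 8.4/(4×10.6) = 0.1981
  Offered load a = λ/μ = cρ = 8.4/10.6 = 0.7925
  P₀ = [ Σₙ₌₀^3 aⁿ/n! + a^4/(4!(1-ρ)) ]⁻¹
  Σ = a^0/0! + a^1/1! + a^2/2! + a^3/3! = 1.0000 + 0.7925 + 0.3140 + 0.08294 = 2.1894
  a^4/(4!(1-ρ)) = 0.3944/(24 × 0.8019) = 0.02049
  P₀ = 1/(2.1894 + 0.02049) = 0.4525
  Lq = P₀·a^4·ρ / (4!(1-ρ)²) = 0.4525 × 0.3944 × 0.1981 / (24 × 0.6430) = 0.002291
  Wq_B = Lq/λ = 0.002291/8.4 = 0.0002727
  W_B = Wq_B + 1/μ = 0.0002727 + 0.09434 = 0.09461

Since W_B = 0.09461 < W_A = 0.1351, Option B (multiple servers) has the shorter time in system.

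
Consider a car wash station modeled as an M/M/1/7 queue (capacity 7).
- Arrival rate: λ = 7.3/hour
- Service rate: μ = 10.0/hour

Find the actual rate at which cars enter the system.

ρ = λ/μ = 7.3/10.0 = 0.7300
P₀ = (1-ρ)/(1-ρ^(K+1)) = (1-0.7300)/(1-0.7300^8) = 0.2700/0.9194 = 0.2937
P_K = P₀×ρ^K = 0.29368 × 0.7300^7 = 0.29368 × 0.11047 = 0.03244
λ_eff = λ(1-P_K) = 7.3 × (1 - 0.03244) = 7.3 × 0.96756 = 7.0632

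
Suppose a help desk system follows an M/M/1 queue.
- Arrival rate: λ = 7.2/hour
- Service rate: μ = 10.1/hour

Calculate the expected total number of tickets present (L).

ρ = λ/μ = 7.2/10.1 = 0.7129
For M/M/1: L = λ/(μ-λ)
L = 7.2/(10.1-7.2) = 7.2/2.90
L = 2.4828 tickets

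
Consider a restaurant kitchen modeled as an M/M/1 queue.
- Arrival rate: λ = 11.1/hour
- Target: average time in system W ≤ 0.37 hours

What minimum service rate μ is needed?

For M/M/1: W = 1/(μ-λ)
Need W ≤ 0.37, so 1/(μ-λ) ≤ 0.37
μ - λ ≥ 1/0.37 = 2.7027
μ ≥ 11.1 + 2.7027 = 13.8027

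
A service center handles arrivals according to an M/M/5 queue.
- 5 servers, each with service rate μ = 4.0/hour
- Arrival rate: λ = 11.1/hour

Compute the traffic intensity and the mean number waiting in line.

Traffic intensity: ρ = λ/(cμ) = 11.1/(5×4.0) = 0.5550
Since ρ = 0.5550 < 1, system is stable.
Offered load a = λ/μ = cρ = 11.1/4.0 = 2.7750
P₀ = [ Σₙ₌₀^4 aⁿ/n! + a^5/(5!(1-ρ)) ]⁻¹
Σ = a^0/0! + a^1/1! + a^2/2! + a^3/3! + a^4/4! = 1.00000 + 2.77500 + 3.85031 + 3.56154 + 2.47082 = 13.6577
a^5/(5!(1-ρ)) = 164.5565/(120 × 0.4450) = 3.0816
P₀ = 1/(13.6577 + 3.0816) = 0.05974
Lq = P₀·a^5·ρ / (5!(1-ρ)²) = 0.05974 × 164.5565 × 0.5550 / (120 × 0.1980) = 0.2296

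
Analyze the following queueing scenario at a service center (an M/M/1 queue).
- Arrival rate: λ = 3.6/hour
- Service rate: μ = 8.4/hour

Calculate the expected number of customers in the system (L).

ρ = λ/μ = 3.6/8.4 = 0.4286
For M/M/1: L = λ/(μ-λ)
L = 3.6/(8.4-3.6) = 3.6/4.80
L = 0.7500 customers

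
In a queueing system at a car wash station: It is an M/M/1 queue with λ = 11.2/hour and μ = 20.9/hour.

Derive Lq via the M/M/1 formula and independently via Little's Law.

Method 1 (direct): Lq = λ²/(μ(μ-λ)) = 125.44/(20.9 × 9.70) = 0.6188

Method 2 (Little's Law):
W = 1/(μ-λ) = 1/9.70 = 0.1031
Wq = W - 1/μ = 0.1031 - 0.04785 = 0.05525
Lq = λWq = 11.2 × 0.05525 = 0.6188 ✔ (matches Method 1)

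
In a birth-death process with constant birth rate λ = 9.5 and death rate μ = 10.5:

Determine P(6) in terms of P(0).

For constant rates: P(n)/P(0) = (λ/μ)^n
P(6)/P(0) = (9.5/10.5)^6 = 0.90476^6 = 0.5485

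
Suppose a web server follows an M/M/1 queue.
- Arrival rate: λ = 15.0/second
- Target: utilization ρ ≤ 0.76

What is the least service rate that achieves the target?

ρ = λ/μ, so μ = λ/ρ
μ ≥ 15.0/0.76 = 19.7368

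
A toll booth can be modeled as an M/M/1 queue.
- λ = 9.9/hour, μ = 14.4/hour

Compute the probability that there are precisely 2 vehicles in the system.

ρ = λ/μ = 9.9/14.4 = 0.6875
P(n) = (1-ρ)ρⁿ
P(2) = (1-0.6875) × 0.6875^2
P(2) = 0.3125 × 0.4727
P(2) = 0.1477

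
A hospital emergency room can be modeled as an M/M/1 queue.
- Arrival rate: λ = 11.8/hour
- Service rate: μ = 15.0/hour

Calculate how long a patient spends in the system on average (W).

First, compute utilization: ρ = λ/μ = 11.8/15.0 = 0.7867
For M/M/1: W = 1/(μ-λ)
W = 1/(15.0-11.8) = 1/3.20
W = 0.3125 hours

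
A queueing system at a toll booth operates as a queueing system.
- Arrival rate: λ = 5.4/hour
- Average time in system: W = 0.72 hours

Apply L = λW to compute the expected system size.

Little's Law: L = λW
L = 5.4 × 0.72 = 3.8880 vehicles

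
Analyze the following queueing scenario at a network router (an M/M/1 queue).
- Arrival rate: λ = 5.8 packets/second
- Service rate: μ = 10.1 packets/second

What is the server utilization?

Server utilization: ρ = λ/μ
ρ = 5.8/10.1 = 0.5743
The server is busy 57.43% of the time.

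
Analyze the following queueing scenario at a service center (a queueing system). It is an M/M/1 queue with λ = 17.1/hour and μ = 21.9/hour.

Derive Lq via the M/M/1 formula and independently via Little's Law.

Method 1 (direct): Lq = λ²/(μ(μ-λ)) = 292.41/(21.9 × 4.80) = 2.7817

Method 2 (Little's Law):
W = 1/(μ-λ) = 1/4.80 = 0.20833
Wq = W - 1/μ = 0.20833 - 0.045662 = 0.16267
Lq = λWq = 17.1 × 0.16267 = 2.7817 ✔ (matches Method 1)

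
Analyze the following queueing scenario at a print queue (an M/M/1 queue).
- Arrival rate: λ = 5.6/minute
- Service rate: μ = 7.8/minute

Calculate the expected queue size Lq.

ρ = λ/μ = 5.6/7.8 = 0.7179
For M/M/1: Lq = λ²/(μ(μ-λ))
Lq = 31.36/(7.8 × 2.20)
Lq = 1.8275 jobs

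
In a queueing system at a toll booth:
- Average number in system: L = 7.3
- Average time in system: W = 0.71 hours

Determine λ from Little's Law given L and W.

Little's Law: L = λW, so λ = L/W
λ = 7.3/0.71 = 10.2817 vehicles/hour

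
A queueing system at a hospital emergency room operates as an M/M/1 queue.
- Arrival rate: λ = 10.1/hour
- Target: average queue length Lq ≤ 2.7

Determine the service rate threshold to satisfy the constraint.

For M/M/1: Lq = λ²/(μ(μ-λ))
Need Lq ≤ 2.7, i.e. μ(μ-λ) ≥ λ²/2.7
μ² - 10.1μ - 102.01/2.7 ≥ 0  →  μ² - 10.1μ - 37.78148 ≥ 0
Quadratic formula (positive root): μ = [λ + √(λ² + 4×37.78148)]/2
Discriminant: 102.01 + 4×37.78148 = 253.1359, √253.1359 = 15.9102
μ ≥ (10.1 + 15.9102)/2 = 13.0051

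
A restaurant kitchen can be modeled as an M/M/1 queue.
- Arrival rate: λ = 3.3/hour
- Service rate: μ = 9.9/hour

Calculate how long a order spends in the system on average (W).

First, compute utilization: ρ = λ/μ = 3.3/9.9 = 0.3333
For M/M/1: W = 1/(μ-λ)
W = 1/(9.9-3.3) = 1/6.60
W = 0.1515 hours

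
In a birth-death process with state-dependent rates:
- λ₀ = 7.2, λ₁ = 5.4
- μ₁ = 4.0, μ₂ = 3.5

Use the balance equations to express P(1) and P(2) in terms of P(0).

Balance equations:
State 0: λ₀P₀ = μ₁P₁ → P₁ = (λ₀/μ₁)P₀ = (7.2/4.0)P₀ = 1.8000P₀
State 1: P₂ = (λ₀λ₁)/(μ₁μ₂)P₀ = (7.2×5.4)/(4.0×3.5)P₀ = 2.7771P₀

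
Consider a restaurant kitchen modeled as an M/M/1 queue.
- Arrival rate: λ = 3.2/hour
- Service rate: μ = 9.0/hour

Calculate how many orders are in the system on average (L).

ρ = λ/μ = 3.2/9.0 = 0.3556
For M/M/1: L = λ/(μ-λ)
L = 3.2/(9.0-3.2) = 3.2/5.80
L = 0.5517 orders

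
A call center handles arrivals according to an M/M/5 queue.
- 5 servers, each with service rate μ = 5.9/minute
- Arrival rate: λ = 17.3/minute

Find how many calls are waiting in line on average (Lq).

Traffic intensity: ρ = λ/(cμ) = 17.3/(5×5.9) = 0.5864
Since ρ = 0.5864 < 1, system is stable.
Offered load a = λ/μ = cρ = 17.3/5.9 = 2.9322
P₀ = [ Σₙ₌₀^4 aⁿ/n! + a^5/(5!(1-ρ)) ]⁻¹
Σ = a^0/0! + a^1/1! + a^2/2! + a^3/3! + a^4/4! = 1.0000 + 2.9322 + 4.2989 + 4.2018 + 3.0801 = 15.5130
a^5/(5!(1-ρ)) = 216.7557/(120 × 0.41356) = 4.3677
P₀ = 1/(15.5130 + 4.3677) = 0.05030
Lq = P₀·a^5·ρ / (5!(1-ρ)²) = 0.050300 × 216.7557 × 0.58644 / (120 × 0.17103) = 0.3115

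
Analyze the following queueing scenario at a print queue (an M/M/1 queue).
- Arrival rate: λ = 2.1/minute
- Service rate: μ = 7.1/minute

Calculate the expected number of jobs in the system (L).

ρ = λ/μ = 2.1/7.1 = 0.2958
For M/M/1: L = λ/(μ-λ)
L = 2.1/(7.1-2.1) = 2.1/5.00
L = 0.4200 jobs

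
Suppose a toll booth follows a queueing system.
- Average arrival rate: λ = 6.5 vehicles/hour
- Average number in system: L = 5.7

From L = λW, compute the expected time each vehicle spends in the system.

Little's Law: L = λW, so W = L/λ
W = 5.7/6.5 = 0.8769 hours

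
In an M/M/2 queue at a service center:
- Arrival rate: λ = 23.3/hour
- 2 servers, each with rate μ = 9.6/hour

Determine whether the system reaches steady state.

Stability requires ρ = λ/(cμ) < 1
ρ = 23.3/(2 × 9.6) = 23.3/19.20 = 1.2135
Since 1.2135 ≥ 1, the system is UNSTABLE.
Need c > λ/μ = 23.3/9.6 = 2.43.
Minimum servers needed: c = 3.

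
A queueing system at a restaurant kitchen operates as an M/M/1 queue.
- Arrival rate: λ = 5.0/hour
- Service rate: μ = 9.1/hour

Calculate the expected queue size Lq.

ρ = λ/μ = 5.0/9.1 = 0.5495
For M/M/1: Lq = λ²/(μ(μ-λ))
Lq = 25.00/(9.1 × 4.10)
Lq = 0.6701 orders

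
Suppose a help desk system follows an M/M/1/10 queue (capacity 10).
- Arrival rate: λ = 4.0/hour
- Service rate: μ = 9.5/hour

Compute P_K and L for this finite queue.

ρ = λ/μ = 4.0/9.5 = 0.42105
P₀ = (1-ρ)/(1-ρ^(K+1)) = (1-0.42105)/(1-0.42105^11) = 0.57895/0.99993 = 0.5790
P_K = P₀×ρ^K = 0.5790 × 0.42105^10 = 0.5790 × 0.0001751 = 0.0001014
Blocking probability P_10 = 0.0001014 (0.01014%)
L = ρ[1 - (K+1)ρ^K + Kρ^(K+1)] / [(1-ρ)(1-ρ^(K+1))]
L = 0.42105 × (1 - 11×0.0001751 + 10×0.00007373) / ((1 - 0.42105) × (1 - 0.00007373)) = 0.7265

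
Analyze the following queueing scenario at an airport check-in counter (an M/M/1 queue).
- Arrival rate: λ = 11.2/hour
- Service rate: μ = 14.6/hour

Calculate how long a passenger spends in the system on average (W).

First, compute utilization: ρ = λ/μ = 11.2/14.6 = 0.7671
For M/M/1: W = 1/(μ-λ)
W = 1/(14.6-11.2) = 1/3.40
W = 0.2941 hours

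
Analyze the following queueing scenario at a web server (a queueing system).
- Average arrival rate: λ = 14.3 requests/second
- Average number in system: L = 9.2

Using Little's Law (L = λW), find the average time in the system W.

Little's Law: L = λW, so W = L/λ
W = 9.2/14.3 = 0.6434 seconds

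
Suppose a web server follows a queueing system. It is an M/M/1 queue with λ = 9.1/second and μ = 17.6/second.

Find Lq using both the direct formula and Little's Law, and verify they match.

Method 1 (direct): Lq = λ²/(μ(μ-λ)) = 82.81/(17.6 × 8.50) = 0.5535

Method 2 (Little's Law):
W = 1/(μ-λ) = 1/8.50 = 0.117647
Wq = W - 1/μ = 0.117647 - 0.0568182 = 0.060829
Lq = λWq = 9.1 × 0.060829 = 0.5535 ✔ (matches Method 1)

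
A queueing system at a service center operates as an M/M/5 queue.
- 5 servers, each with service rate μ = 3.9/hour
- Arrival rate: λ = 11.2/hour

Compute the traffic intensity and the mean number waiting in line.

Traffic intensity: ρ = λ/(cμ) = 11.2/(5×3.9) = 0.5744
Since ρ = 0.5744 < 1, system is stable.
Offered load a = λ/μ = cρ = 11.2/3.9 = 2.8718
P₀ = [ Σₙ₌₀^4 aⁿ/n! + a^5/(5!(1-ρ)) ]⁻¹
Σ = a^0/0! + a^1/1! + a^2/2! + a^3/3! + a^4/4! = 1.0000 + 2.8718 + 4.1236 + 3.9474 + 2.8340 = 14.7768
a^5/(5!(1-ρ)) = 195.3292/(120 × 0.42564) = 3.8242
P₀ = 1/(14.7768 + 3.8242) = 0.05376
Lq = P₀·a^5·ρ / (5!(1-ρ)²) = 0.05376 × 195.3292 × 0.5744 / (120 × 0.1812) = 0.2774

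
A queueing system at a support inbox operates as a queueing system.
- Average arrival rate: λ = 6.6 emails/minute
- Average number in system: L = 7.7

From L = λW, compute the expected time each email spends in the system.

Little's Law: L = λW, so W = L/λ
W = 7.7/6.6 = 1.1667 minutes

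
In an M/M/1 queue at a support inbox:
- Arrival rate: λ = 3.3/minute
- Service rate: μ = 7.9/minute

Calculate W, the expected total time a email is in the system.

First, compute utilization: ρ = λ/μ = 3.3/7.9 = 0.4177
For M/M/1: W = 1/(μ-λ)
W = 1/(7.9-3.3) = 1/4.60
W = 0.2174 minutes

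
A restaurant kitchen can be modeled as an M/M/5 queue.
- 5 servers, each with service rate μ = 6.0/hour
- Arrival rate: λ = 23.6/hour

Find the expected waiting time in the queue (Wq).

Traffic intensity: ρ = λ/(cμ) = 23.6/(5×6.0) = 0.7867
Since ρ = 0.7867 < 1, system is stable.
Offered load a = λ/μ = cρ = 23.6/6.0 = 3.9333
P₀ = [ Σₙ₌₀^4 aⁿ/n! + a^5/(5!(1-ρ)) ]⁻¹
Σ = a^0/0! + a^1/1! + a^2/2! + a^3/3! + a^4/4! = 1.0000 + 3.9333 + 7.7356 + 10.1422 + 9.9731 = 32.7842
a^5/(5!(1-ρ)) = 941.4641/(120 × 0.2133333) = 36.7759
P₀ = 1/(32.7842 + 36.7759) = 0.01438
Lq = P₀·a^5·ρ / (5!(1-ρ)²) = 0.014376 × 941.4641 × 0.78667 / (120 × 0.045511) = 1.9496
Wq = Lq/λ = 1.9496/23.6 = 0.08261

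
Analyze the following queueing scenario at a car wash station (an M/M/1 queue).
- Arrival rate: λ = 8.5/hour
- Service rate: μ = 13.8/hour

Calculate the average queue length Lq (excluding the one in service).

ρ = λ/μ = 8.5/13.8 = 0.6159
For M/M/1: Lq = λ²/(μ(μ-λ))
Lq = 72.25/(13.8 × 5.30)
Lq = 0.9878 cars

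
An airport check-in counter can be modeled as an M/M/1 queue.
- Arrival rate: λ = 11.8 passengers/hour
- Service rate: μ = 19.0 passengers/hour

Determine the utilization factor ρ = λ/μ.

Server utilization: ρ = λ/μ
ρ = 11.8/19.0 = 0.6211
The server is busy 62.11% of the time.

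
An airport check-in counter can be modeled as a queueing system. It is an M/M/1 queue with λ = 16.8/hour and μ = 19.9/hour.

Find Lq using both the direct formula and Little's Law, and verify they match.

Method 1 (direct): Lq = λ²/(μ(μ-λ)) = 282.24/(19.9 × 3.10) = 4.5751

Method 2 (Little's Law):
W = 1/(μ-λ) = 1/3.10 = 0.32258
Wq = W - 1/μ = 0.32258 - 0.050251 = 0.27233
Lq = λWq = 16.8 × 0.27233 = 4.5751 ✔ (matches Method 1)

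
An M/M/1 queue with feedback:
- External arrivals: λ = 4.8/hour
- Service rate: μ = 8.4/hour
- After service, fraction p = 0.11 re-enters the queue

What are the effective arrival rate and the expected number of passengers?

Effective arrival rate: λ_eff = λ/(1-p) = 4.8/(1-0.11) = 4.8/0.89 = 5.39326
ρ = λ_eff/μ = 5.39326/8.4 = 0.64205
L = ρ/(1-ρ) = 0.64205/(1-0.64205) = 1.7937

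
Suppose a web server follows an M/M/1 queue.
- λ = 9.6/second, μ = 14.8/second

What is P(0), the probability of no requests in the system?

ρ = λ/μ = 9.6/14.8 = 0.6486
P(0) = 1 - ρ = 1 - 0.6486 = 0.3514
The server is idle 35.14% of the time.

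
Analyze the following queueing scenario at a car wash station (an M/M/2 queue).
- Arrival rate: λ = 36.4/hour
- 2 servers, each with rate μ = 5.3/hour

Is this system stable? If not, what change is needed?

Stability requires ρ = λ/(cμ) < 1
ρ = 36.4/(2 × 5.3) = 36.4/10.60 = 3.4340
Since 3.4340 ≥ 1, the system is UNSTABLE.
Need c > λ/μ = 36.4/5.3 = 6.87.
Minimum servers needed: c = 7.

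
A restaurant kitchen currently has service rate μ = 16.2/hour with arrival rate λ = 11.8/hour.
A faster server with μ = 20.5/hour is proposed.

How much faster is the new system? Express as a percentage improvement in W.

System 1: ρ₁ = 11.8/16.2 = 0.7284, W₁ = 1/(16.2-11.8) = 0.22727
System 2: ρ₂ = 11.8/20.5 = 0.5756, W₂ = 1/(20.5-11.8) = 0.11494
Improvement: (W₁-W₂)/W₁ = (0.22727-0.11494)/0.22727 = 49.43%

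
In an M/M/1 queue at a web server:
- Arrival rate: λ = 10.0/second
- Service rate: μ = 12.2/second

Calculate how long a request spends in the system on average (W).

First, compute utilization: ρ = λ/μ = 10.0/12.2 = 0.8197
For M/M/1: W = 1/(μ-λ)
W = 1/(12.2-10.0) = 1/2.20
W = 0.4545 seconds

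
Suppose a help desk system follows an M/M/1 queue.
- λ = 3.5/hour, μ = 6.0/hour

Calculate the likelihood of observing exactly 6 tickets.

ρ = λ/μ = 3.5/6.0 = 0.58333
P(n) = (1-ρ)ρⁿ
P(6) = (1-0.58333) × 0.58333^6
P(6) = 0.4167 × 0.03940
P(6) = 0.01642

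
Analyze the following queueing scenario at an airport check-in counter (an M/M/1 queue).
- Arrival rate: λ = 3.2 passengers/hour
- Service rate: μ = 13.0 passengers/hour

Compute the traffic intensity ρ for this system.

Server utilization: ρ = λ/μ
ρ = 3.2/13.0 = 0.2462
The server is busy 24.62% of the time.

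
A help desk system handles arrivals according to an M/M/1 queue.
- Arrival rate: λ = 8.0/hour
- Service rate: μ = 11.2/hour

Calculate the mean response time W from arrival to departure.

First, compute utilization: ρ = λ/μ = 8.0/11.2 = 0.7143
For M/M/1: W = 1/(μ-λ)
W = 1/(11.2-8.0) = 1/3.20
W = 0.3125 hours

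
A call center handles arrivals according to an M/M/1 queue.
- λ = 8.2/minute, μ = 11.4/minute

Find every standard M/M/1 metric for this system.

Step 1: ρ = λ/μ = 8.2/11.4 = 0.7193
Step 2: L = λ/(μ-λ) = 8.2/3.20 = 2.5625
Step 3: Lq = λ²/(μ(μ-λ)) = 67.24/(11.4×3.20) = 1.8432
Step 4: W = 1/(μ-λ) = 1/3.20 = 0.3125
Step 5: Wq = λ/(μ(μ-λ)) = 8.2/(11.4×3.20) = 0.2248
Step 6: P(0) = 1-ρ = 0.2807
Verify: L = λW = 8.2×0.3125 = 2.5625 ✔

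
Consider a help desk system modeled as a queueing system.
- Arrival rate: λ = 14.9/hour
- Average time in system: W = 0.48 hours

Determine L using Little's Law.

Little's Law: L = λW
L = 14.9 × 0.48 = 7.1520 tickets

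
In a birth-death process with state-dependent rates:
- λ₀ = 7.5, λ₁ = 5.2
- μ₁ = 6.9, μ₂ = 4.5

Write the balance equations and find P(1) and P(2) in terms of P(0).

Balance equations:
State 0: λ₀P₀ = μ₁P₁ → P₁ = (λ₀/μ₁)P₀ = (7.5/6.9)P₀ = 1.0870P₀
State 1: P₂ = (λ₀λ₁)/(μ₁μ₂)P₀ = (7.5×5.2)/(6.9×4.5)P₀ = 1.2560P₀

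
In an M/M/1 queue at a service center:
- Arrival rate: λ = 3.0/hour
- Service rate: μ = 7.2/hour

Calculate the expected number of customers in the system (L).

ρ = λ/μ = 3.0/7.2 = 0.4167
For M/M/1: L = λ/(μ-λ)
L = 3.0/(7.2-3.0) = 3.0/4.20
L = 0.7143 customers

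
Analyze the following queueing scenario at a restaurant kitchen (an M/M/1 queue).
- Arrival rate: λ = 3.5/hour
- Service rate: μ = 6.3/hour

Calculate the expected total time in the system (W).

First, compute utilization: ρ = λ/μ = 3.5/6.3 = 0.5556
For M/M/1: W = 1/(μ-λ)
W = 1/(6.3-3.5) = 1/2.80
W = 0.3571 hours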